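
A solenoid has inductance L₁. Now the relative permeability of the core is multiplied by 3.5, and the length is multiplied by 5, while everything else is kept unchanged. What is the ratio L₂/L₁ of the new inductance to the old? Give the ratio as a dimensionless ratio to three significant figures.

L₂/L₁ = 0.700

For a solenoid, L ∝ μᵣN²A/ℓ.
L₂/L₁ = (3.5) × (5)^-1 = 0.700.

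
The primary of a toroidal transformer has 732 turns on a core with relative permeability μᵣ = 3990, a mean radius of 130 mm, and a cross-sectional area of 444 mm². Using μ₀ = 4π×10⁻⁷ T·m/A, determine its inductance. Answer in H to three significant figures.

L ≈ 1.46 H

For a thin toroid, L = μ₀μᵣN²A/(2πR).
L = (4π×10⁻⁷)(3990)(732)²(4.440×10^-4) / (2π×0.13 m) = 1.46 H.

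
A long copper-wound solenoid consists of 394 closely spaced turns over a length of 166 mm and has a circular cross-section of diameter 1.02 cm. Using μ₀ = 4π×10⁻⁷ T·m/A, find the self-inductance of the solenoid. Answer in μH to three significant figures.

L ≈ 96.0 μH

A = π(d/2)² = π(5.100×10^-3 m)² = 8.171×10^-5 m².
For a long solenoid, L = μ₀N²A/ℓ.
L = (4π×10⁻⁷)(394)²(8.171×10^-5)/(0.166 m) = 9.603×10^-5 H.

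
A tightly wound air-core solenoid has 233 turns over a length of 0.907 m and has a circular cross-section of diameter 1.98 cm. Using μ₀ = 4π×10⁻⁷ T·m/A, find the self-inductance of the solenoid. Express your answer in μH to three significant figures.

L ≈ 23.2 μH

A = π(d/2)² = π(9.900×10^-3 m)² = 3.079×10^-4 m².
For a long solenoid, L = μ₀N²A/ℓ.
L = (4π×10⁻⁷)(233)²(3.079×10^-4)/(0.907 m) = 2.316×10^-5 H.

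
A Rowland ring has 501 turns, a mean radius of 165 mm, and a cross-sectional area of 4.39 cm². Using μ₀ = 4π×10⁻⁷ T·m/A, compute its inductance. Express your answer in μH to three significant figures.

L ≈ 134 μH

For a thin toroid, L = μ₀N²A/(2πR).
L = (4π×10⁻⁷)(501)²(4.390×10^-4) / (2π×0.165 m) = 1.336×10^-4 H.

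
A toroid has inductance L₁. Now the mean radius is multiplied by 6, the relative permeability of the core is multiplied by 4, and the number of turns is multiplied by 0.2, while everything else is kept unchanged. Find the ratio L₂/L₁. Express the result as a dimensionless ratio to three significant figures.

For a toroid, L ∝ μᵣN²A/R.
L₂/L₁ = (6)^-1 × (4) × (0.2)^2 = 0.0267.

L₂/L₁ = 0.0267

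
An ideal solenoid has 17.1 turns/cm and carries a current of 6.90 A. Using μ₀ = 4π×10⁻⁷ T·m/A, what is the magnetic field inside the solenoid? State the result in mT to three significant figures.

Inside a long solenoid, B = μ₀nI.
B = (4π×10⁻⁷)(1.710×10^3 m⁻¹)(6.90 A) = 1.483×10^-2 T.

B ≈ 14.8 mT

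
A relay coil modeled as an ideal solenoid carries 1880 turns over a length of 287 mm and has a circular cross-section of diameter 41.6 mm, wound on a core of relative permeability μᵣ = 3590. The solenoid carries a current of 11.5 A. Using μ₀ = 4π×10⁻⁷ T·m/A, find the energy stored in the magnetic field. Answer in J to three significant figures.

A = π(d/2)² = π(2.080×10^-2 m)² = 1.359×10^-3 m².
L = μ₀μᵣN²A/ℓ = (4π×10⁻⁷)(3590)(1880)²(1.359×10^-3)/(0.287) = 75.51 H.
U = ½LI² = ½(75.51)(11.5)² = 4.993×10^3 J.

U ≈ 4990 J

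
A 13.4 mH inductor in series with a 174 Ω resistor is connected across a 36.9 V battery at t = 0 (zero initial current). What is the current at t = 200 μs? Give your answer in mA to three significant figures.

τ = L/R = 1.340×10^-2/174 = 7.701×10^-5 s; final current I_∞ = ε/R = 36.9/174 = 0.2121 A.
I(t) = I_∞(1 − e^(−t/τ)) with t/τ = 2.597.
I = (0.2121)(1 − e^(−2.597)) = 0.1963 A.

I ≈ 196 mA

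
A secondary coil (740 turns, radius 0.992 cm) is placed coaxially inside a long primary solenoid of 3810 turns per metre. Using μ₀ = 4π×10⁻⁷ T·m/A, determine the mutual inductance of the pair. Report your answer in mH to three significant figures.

The outer solenoid produces a uniform field B₁ = μ₀n₁I₁ across the inner coil,
so the flux linkage is N₂Φ = N₂B₁A₂ = μ₀n₁N₂A₂·I₁, giving M = μ₀n₁N₂A₂.
A₂ = πr² = π(9.920×10^-3 m)² = 3.092×10^-4 m².
M = (4π×10⁻⁷)(3810)(740)(3.092×10^-4) = 1.095×10^-3 H.

M ≈ 1.10 mH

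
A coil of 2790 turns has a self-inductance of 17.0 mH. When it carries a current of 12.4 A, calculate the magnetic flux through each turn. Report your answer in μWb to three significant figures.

Φ_B ≈ 75.6 μWb

From L = NΦ_B/I, the flux per turn is Φ_B = LI/N.
Φ_B = (1.700×10^-2 H)(12.4 A)/2790 = 7.556×10^-5 Wb.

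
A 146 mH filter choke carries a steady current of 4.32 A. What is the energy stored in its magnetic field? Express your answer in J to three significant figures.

U ≈ 1.36 J

Stored magnetic energy: U = ½LI².
U = ½(0.146 H)(4.32 A)² = 1.362 J.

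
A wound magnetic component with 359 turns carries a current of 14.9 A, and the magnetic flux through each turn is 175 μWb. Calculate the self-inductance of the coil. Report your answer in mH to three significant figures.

Self-inductance is defined by L = NΦ_B/I (flux linkage over current).
L = (359)(1.750×10^-4 Wb)/(14.9 A) = 4.216×10^-3 H.

L ≈ 4.22 mH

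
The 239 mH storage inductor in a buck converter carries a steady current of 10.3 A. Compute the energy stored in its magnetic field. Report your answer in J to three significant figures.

U ≈ 12.7 J

Stored magnetic energy: U = ½LI².
U = ½(0.239 H)(10.3 A)² = 12.68 J.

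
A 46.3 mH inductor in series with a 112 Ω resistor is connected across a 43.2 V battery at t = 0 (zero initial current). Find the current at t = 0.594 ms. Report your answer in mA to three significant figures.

I ≈ 294 mA

τ = L/R = 4.630×10^-2/112 = 4.134×10^-4 s; final current I_∞ = ε/R = 43.2/112 = 0.3857 A.
I(t) = I_∞(1 − e^(−t/τ)) with t/τ = 1.437.
I = (0.3857)(1 − e^(−1.437)) = 0.294 A.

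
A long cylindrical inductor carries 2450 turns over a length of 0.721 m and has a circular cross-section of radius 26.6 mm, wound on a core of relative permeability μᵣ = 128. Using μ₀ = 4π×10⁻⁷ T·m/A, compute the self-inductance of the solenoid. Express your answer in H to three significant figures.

A = πr² = π(2.660×10^-2 m)² = 2.223×10^-3 m².
For a long solenoid, L = μ₀μᵣN²A/ℓ.
L = (4π×10⁻⁷)(128)(2450)²(2.223×10^-3)/(0.721 m) = 2.977 H.

L ≈ 2.98 H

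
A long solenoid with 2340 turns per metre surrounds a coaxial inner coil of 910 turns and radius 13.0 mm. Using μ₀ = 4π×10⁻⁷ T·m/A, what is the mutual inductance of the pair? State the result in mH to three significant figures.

The outer solenoid produces a uniform field B₁ = μ₀n₁I₁ across the inner coil,
so the flux linkage is N₂Φ = N₂B₁A₂ = μ₀n₁N₂A₂·I₁, giving M = μ₀n₁N₂A₂.
A₂ = πr² = π(1.300×10^-2 m)² = 5.309×10^-4 m².
M = (4π×10⁻⁷)(2340)(910)(5.309×10^-4) = 1.421×10^-3 H.

M ≈ 1.42 mH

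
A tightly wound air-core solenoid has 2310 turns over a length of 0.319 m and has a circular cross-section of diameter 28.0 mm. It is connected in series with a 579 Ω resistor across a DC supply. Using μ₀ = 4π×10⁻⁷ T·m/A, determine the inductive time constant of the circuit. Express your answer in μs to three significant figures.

τ ≈ 22.4 μs

A = π(d/2)² = π(1.400×10^-2 m)² = 6.158×10^-4 m².
L = μ₀N²A/ℓ = (4π×10⁻⁷)(2310)²(6.158×10^-4)/(0.319) = 1.294×10^-2 H.
τ = L/R = (1.294×10^-2)/(579) = 2.235×10^-5 s.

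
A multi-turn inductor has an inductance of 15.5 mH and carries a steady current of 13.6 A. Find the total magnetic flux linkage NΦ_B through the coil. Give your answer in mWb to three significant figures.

From L = NΦ_B/I, the flux linkage is NΦ_B = LI.
NΦ_B = (1.550×10^-2 H)(13.6 A) = 0.2108 Wb.

NΦ_B ≈ 211 mWb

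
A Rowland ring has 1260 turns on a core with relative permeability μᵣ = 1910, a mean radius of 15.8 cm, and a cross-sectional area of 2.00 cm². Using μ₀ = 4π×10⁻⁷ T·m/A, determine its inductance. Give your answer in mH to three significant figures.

L ≈ 768 mH

For a thin toroid, L = μ₀μᵣN²A/(2πR).
L = (4π×10⁻⁷)(1910)(1260)²(2.000×10^-4) / (2π×0.158 m) = 0.7677 H.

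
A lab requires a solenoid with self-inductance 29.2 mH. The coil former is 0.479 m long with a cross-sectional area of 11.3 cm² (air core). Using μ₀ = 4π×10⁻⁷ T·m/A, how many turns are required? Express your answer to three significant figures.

N ≈ 3140 turns

A = 11.3 cm² = 1.130×10^-3 m².
From L = μ₀N²A/ℓ, N = √(Lℓ / (μ₀A)).
N = √[(2.920×10^-2)(0.479) / ((4π×10⁻⁷)×1.130×10^-3)] = √(9.850×10^6) ≈ 3138.4.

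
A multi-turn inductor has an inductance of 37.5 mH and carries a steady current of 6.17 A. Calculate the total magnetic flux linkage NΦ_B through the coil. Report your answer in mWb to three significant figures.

NΦ_B ≈ 231 mWb

From L = NΦ_B/I, the flux linkage is NΦ_B = LI.
NΦ_B = (3.750×10^-2 H)(6.17 A) = 0.2314 Wb.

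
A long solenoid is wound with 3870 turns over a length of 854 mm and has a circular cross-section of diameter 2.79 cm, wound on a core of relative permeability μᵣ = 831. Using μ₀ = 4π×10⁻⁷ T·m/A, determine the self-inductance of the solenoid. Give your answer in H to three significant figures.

A = π(d/2)² = π(1.395×10^-2 m)² = 6.114×10^-4 m².
For a long solenoid, L = μ₀μᵣN²A/ℓ.
L = (4π×10⁻⁷)(831)(3870)²(6.114×10^-4)/(0.854 m) = 11.2 H.

L ≈ 11.2 H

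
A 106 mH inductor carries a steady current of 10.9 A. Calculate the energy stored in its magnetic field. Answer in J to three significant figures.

U ≈ 6.30 J

Stored magnetic energy: U = ½LI².
U = ½(0.106 H)(10.9 A)² = 6.297 J.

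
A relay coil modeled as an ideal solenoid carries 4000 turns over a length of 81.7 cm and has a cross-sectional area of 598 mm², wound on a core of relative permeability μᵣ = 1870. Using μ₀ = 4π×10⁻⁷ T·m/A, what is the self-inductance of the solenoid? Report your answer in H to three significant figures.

L ≈ 27.5 H

A = 598 mm² = 5.980×10^-4 m².
For a long solenoid, L = μ₀μᵣN²A/ℓ.
L = (4π×10⁻⁷)(1870)(4000)²(5.980×10^-4)/(0.817 m) = 27.52 H.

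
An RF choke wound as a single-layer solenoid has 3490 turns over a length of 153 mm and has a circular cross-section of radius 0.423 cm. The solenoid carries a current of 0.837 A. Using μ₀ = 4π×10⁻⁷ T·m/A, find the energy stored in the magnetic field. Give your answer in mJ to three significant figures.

A = πr² = π(4.230×10^-3 m)² = 5.621×10^-5 m².
L = μ₀N²A/ℓ = (4π×10⁻⁷)(3490)²(5.621×10^-5)/(0.153) = 5.623×10^-3 H.
U = ½LI² = ½(5.623×10^-3)(0.837)² = 1.970×10^-3 J.

U ≈ 1.97 mJ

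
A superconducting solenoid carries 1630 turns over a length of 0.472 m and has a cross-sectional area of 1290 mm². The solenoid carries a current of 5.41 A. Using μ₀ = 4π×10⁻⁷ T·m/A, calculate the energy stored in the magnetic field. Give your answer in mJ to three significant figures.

A = 1290 mm² = 1.290×10^-3 m².
L = μ₀N²A/ℓ = (4π×10⁻⁷)(1630)²(1.290×10^-3)/(0.472) = 9.124998×10^-3 H.
U = ½LI² = ½(9.124998×10^-3)(5.41)² = 0.1335 J.

U ≈ 134 mJ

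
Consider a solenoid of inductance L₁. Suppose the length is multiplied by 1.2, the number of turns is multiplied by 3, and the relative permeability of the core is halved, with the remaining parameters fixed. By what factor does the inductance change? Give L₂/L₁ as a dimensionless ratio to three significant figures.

L₂/L₁ = 3.75

For a solenoid, L ∝ μᵣN²A/ℓ.
L₂/L₁ = (1.2)^-1 × (3)^2 × (0.5) = 3.75.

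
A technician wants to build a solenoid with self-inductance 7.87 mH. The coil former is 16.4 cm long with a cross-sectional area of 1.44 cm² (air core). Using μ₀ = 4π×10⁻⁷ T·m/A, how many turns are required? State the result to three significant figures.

A = 1.44 cm² = 1.440×10^-4 m².
From L = μ₀N²A/ℓ, N = √(Lℓ / (μ₀A)).
N = √[(7.870×10^-3)(0.164) / ((4π×10⁻⁷)×1.440×10^-4)] = √(7.133×10^6) ≈ 2670.7.

N ≈ 2670 turns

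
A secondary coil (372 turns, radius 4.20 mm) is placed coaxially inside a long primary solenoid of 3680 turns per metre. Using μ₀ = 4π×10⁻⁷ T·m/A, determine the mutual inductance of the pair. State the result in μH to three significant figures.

M ≈ 95.3 μH

The outer solenoid produces a uniform field B₁ = μ₀n₁I₁ across the inner coil,
so the flux linkage is N₂Φ = N₂B₁A₂ = μ₀n₁N₂A₂·I₁, giving M = μ₀n₁N₂A₂.
A₂ = πr² = π(4.200×10^-3 m)² = 5.542×10^-5 m².
M = (4π×10⁻⁷)(3680)(372)(5.542×10^-5) = 9.533×10^-5 H.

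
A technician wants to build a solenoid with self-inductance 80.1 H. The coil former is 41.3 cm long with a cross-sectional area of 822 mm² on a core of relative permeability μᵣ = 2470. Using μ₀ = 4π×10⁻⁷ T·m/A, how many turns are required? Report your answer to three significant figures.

A = 822 mm² = 8.220×10^-4 m².
From L = μ₀μᵣN²A/ℓ, N = √(Lℓ / (μ₀μᵣA)).
N = √[(80.1)(0.413) / ((4π×10⁻⁷)(2470)×8.220×10^-4)] = √(1.297×10^7) ≈ 3600.8.

N ≈ 3600 turns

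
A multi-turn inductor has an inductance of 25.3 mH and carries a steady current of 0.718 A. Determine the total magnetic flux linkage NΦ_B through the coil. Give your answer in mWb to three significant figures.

From L = NΦ_B/I, the flux linkage is NΦ_B = LI.
NΦ_B = (2.530×10^-2 H)(0.718 A) = 1.817×10^-2 Wb.

NΦ_B ≈ 18.2 mWb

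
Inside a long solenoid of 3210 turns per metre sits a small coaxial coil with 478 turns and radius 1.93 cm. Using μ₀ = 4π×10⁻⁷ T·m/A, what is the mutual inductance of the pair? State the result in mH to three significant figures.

M ≈ 2.26 mH

The outer solenoid produces a uniform field B₁ = μ₀n₁I₁ across the inner coil,
so the flux linkage is N₂Φ = N₂B₁A₂ = μ₀n₁N₂A₂·I₁, giving M = μ₀n₁N₂A₂.
A₂ = πr² = π(1.930×10^-2 m)² = 1.170×10^-3 m².
M = (4π×10⁻⁷)(3210)(478)(1.170×10^-3) = 2.256×10^-3 H.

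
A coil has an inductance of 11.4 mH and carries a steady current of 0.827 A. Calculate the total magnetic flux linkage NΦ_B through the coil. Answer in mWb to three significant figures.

NΦ_B ≈ 9.43 mWb

From L = NΦ_B/I, the flux linkage is NΦ_B = LI.
NΦ_B = (1.140×10^-2 H)(0.827 A) = 9.428×10^-3 Wb.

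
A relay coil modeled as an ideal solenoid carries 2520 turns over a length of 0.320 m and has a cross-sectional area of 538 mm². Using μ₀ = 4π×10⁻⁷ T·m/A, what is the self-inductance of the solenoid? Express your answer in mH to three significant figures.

L ≈ 13.4 mH

A = 538 mm² = 5.380×10^-4 m².
For a long solenoid, L = μ₀N²A/ℓ.
L = (4π×10⁻⁷)(2520)²(5.380×10^-4)/(0.32 m) = 1.342×10^-2 H.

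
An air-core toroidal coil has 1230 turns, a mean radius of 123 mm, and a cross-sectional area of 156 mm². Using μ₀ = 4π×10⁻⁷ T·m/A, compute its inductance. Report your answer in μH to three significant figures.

L ≈ 384 μH

For a thin toroid, L = μ₀N²A/(2πR).
L = (4π×10⁻⁷)(1230)²(1.560×10^-4) / (2π×0.123 m) = 3.838×10^-4 H.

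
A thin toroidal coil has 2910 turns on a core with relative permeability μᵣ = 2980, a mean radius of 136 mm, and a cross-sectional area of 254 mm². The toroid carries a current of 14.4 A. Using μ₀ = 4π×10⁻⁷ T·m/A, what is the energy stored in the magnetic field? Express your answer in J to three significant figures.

U ≈ 977 J

L = μ₀μᵣN²A/(2πR) = (4π×10⁻⁷)(2980)(2910)²(2.540×10^-4)/(2π×0.136) = 9.426 H.
U = ½LI² = ½(9.426)(14.4)² = 977.3 J.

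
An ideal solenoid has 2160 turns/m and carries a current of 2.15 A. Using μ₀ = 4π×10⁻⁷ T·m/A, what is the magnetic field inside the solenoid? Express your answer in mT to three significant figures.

B ≈ 5.84 mT

Inside a long solenoid, B = μ₀nI.
B = (4π×10⁻⁷)(2.160×10^3 m⁻¹)(2.15 A) = 5.836×10^-3 T.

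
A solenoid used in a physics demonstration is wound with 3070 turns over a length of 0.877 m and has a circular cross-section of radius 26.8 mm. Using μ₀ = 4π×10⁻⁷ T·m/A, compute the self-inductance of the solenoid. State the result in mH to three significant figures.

A = πr² = π(2.680×10^-2 m)² = 2.256×10^-3 m².
For a long solenoid, L = μ₀N²A/ℓ.
L = (4π×10⁻⁷)(3070)²(2.256×10^-3)/(0.877 m) = 3.047×10^-2 H.

L ≈ 30.5 mH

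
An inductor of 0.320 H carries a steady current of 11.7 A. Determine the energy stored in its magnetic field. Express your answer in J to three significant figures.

Stored magnetic energy: U = ½LI².
U = ½(0.32 H)(11.7 A)² = 21.9 J.

U ≈ 21.9 J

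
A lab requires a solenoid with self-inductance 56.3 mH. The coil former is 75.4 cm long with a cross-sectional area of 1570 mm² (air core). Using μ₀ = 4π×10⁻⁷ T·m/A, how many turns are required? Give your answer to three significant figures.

A = 1570 mm² = 1.570×10^-3 m².
From L = μ₀N²A/ℓ, N = √(Lℓ / (μ₀A)).
N = √[(5.630×10^-2)(0.754) / ((4π×10⁻⁷)×1.570×10^-3)] = √(2.152×10^7) ≈ 4638.6.

N ≈ 4640 turns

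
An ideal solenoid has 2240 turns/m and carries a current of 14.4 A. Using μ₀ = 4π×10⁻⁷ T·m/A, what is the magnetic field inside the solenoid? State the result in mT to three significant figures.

B ≈ 40.5 mT

Inside a long solenoid, B = μ₀nI.
B = (4π×10⁻⁷)(2.240×10^3 m⁻¹)(14.4 A) = 4.053×10^-2 T.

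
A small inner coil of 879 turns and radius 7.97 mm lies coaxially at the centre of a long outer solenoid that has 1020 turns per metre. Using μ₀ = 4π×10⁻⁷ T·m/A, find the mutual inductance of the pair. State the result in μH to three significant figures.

M ≈ 225 μH

The outer solenoid produces a uniform field B₁ = μ₀n₁I₁ across the inner coil,
so the flux linkage is N₂Φ = N₂B₁A₂ = μ₀n₁N₂A₂·I₁, giving M = μ₀n₁N₂A₂.
A₂ = πr² = π(7.970×10^-3 m)² = 1.996×10^-4 m².
M = (4π×10⁻⁷)(1020)(879)(1.996×10^-4) = 2.248×10^-4 H.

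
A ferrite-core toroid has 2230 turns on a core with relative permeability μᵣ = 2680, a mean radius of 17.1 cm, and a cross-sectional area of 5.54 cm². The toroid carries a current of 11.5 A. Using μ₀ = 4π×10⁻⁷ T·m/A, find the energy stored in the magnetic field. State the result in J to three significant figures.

U ≈ 571 J

L = μ₀μᵣN²A/(2πR) = (4π×10⁻⁷)(2680)(2230)²(5.540×10^-4)/(2π×0.171) = 8.636 H.
U = ½LI² = ½(8.636)(11.5)² = 571 J.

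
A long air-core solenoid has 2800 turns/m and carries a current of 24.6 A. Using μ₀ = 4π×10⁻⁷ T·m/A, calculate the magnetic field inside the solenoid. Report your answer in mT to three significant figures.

Inside a long solenoid, B = μ₀nI.
B = (4π×10⁻⁷)(2.800×10^3 m⁻¹)(24.6 A) = 8.656×10^-2 T.

B ≈ 86.6 mT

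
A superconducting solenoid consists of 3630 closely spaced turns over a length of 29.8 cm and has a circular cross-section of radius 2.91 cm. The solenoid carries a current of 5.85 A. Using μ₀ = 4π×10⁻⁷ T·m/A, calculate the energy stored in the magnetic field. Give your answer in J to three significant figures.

U ≈ 2.53 J

A = πr² = π(2.910×10^-2 m)² = 2.660×10^-3 m².
L = μ₀N²A/ℓ = (4π×10⁻⁷)(3630)²(2.660×10^-3)/(0.298) = 0.1478 H.
U = ½LI² = ½(0.1478)(5.85)² = 2.529 J.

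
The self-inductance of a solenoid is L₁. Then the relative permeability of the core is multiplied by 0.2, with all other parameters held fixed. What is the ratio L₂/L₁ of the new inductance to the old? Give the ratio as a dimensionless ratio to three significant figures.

L₂/L₁ = 0.200

For a solenoid, L ∝ μᵣN²A/ℓ.
L₂/L₁ = (0.2) = 0.200.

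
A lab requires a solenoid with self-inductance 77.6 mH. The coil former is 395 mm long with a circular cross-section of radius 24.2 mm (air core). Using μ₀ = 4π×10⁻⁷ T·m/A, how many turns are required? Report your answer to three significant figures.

A = πr² = π(2.420×10^-2 m)² = 1.840×10^-3 m².
From L = μ₀N²A/ℓ, N = √(Lℓ / (μ₀A)).
N = √[(7.760×10^-2)(0.395) / ((4π×10⁻⁷)×1.840×10^-3)] = √(1.326×10^7) ≈ 3641.1.

N ≈ 3640 turns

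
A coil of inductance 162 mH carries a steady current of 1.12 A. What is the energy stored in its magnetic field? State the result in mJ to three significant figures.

Stored magnetic energy: U = ½LI².
U = ½(0.162 H)(1.12 A)² = 0.1016 J.

U ≈ 102 mJ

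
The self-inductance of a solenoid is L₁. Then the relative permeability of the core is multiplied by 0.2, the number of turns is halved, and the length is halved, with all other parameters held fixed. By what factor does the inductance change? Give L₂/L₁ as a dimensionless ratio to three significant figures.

For a solenoid, L ∝ μᵣN²A/ℓ.
L₂/L₁ = (0.2) × (0.5)^2 × (0.5)^-1 = 0.100.

L₂/L₁ = 0.100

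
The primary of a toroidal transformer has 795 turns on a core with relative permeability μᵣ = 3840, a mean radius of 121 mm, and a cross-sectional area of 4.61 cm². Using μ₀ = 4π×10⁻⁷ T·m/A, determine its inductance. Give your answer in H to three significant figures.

L ≈ 1.85 H

For a thin toroid, L = μ₀μᵣN²A/(2πR).
L = (4π×10⁻⁷)(3840)(795)²(4.610×10^-4) / (2π×0.121 m) = 1.849 H.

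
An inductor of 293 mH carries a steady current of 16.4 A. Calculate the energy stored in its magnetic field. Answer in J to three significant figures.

Stored magnetic energy: U = ½LI².
U = ½(0.293 H)(16.4 A)² = 39.4 J.

U ≈ 39.4 J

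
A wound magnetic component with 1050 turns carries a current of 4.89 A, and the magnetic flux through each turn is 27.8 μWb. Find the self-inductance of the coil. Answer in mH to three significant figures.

Self-inductance is defined by L = NΦ_B/I (flux linkage over current).
L = (1050)(2.780×10^-5 Wb)/(4.89 A) = 5.969×10^-3 H.

L ≈ 5.97 mH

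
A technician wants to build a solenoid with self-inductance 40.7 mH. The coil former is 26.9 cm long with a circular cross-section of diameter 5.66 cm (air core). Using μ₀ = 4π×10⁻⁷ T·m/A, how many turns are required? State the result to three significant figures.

A = π(d/2)² = π(2.830×10^-2 m)² = 2.516×10^-3 m².
From L = μ₀N²A/ℓ, N = √(Lℓ / (μ₀A)).
N = √[(4.070×10^-2)(0.269) / ((4π×10⁻⁷)×2.516×10^-3)] = √(3.463×10^6) ≈ 1860.8.

N ≈ 1860 turns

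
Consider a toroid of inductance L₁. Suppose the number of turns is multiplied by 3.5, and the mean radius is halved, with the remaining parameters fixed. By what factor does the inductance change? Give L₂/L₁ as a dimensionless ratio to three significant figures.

For a toroid, L ∝ μᵣN²A/R.
L₂/L₁ = (3.5)^2 × (0.5)^-1 = 24.5.

L₂/L₁ = 24.5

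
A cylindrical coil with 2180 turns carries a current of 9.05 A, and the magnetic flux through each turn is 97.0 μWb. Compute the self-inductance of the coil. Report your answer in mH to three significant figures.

L ≈ 23.4 mH

Self-inductance is defined by L = NΦ_B/I (flux linkage over current).
L = (2180)(9.700×10^-5 Wb)/(9.05 A) = 2.337×10^-2 H.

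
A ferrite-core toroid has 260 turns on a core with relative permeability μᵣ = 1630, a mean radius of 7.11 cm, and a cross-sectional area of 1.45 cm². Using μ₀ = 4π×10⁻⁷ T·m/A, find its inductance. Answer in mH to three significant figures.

L ≈ 44.9 mH

For a thin toroid, L = μ₀μᵣN²A/(2πR).
L = (4π×10⁻⁷)(1630)(260)²(1.450×10^-4) / (2π×7.110×10^-2 m) = 4.494×10^-2 H.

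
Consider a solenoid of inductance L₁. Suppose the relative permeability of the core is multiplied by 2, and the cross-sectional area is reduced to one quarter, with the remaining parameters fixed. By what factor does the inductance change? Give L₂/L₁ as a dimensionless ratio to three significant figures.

L₂/L₁ = 0.500

For a solenoid, L ∝ μᵣN²A/ℓ.
L₂/L₁ = (2) × (0.25) = 0.500.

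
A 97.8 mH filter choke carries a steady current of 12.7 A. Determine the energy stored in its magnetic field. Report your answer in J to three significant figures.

U ≈ 7.89 J

Stored magnetic energy: U = ½LI².
U = ½(9.780×10^-2 H)(12.7 A)² = 7.887 J.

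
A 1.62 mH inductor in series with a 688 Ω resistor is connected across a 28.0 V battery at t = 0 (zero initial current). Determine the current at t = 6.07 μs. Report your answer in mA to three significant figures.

I ≈ 37.6 mA

τ = L/R = 1.620×10^-3/688 = 2.3547×10^-6 s; final current I_∞ = ε/R = 28.0/688 = 4.070×10^-2 A.
I(t) = I_∞(1 − e^(−t/τ)) with t/τ = 2.578.
I = (4.070×10^-2)(1 − e^(−2.578)) = 3.761×10^-2 A.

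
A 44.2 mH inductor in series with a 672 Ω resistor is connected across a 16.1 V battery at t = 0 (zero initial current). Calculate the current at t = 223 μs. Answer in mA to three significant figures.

τ = L/R = 4.420×10^-2/672 = 6.577×10^-5 s; final current I_∞ = ε/R = 16.1/672 = 2.396×10^-2 A.
I(t) = I_∞(1 − e^(−t/τ)) with t/τ = 3.390.
I = (2.396×10^-2)(1 − e^(−3.390)) = 2.315×10^-2 A.

I ≈ 23.2 mA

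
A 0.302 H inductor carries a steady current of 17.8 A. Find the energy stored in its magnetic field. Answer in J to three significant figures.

U ≈ 47.8 J

Stored magnetic energy: U = ½LI².
U = ½(0.302 H)(17.8 A)² = 47.84 J.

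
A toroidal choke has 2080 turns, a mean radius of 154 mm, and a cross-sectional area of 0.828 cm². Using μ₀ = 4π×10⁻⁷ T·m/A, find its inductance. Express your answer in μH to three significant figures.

L ≈ 465 μH

For a thin toroid, L = μ₀N²A/(2πR).
L = (4π×10⁻⁷)(2080)²(8.280×10^-5) / (2π×0.154 m) = 4.652×10^-4 H.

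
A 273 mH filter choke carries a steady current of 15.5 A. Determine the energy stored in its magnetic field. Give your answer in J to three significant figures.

U ≈ 32.8 J

Stored magnetic energy: U = ½LI².
U = ½(0.273 H)(15.5 A)² = 32.79 J.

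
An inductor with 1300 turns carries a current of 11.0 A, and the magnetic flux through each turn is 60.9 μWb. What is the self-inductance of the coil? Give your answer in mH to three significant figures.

L ≈ 7.20 mH

Self-inductance is defined by L = NΦ_B/I (flux linkage over current).
L = (1300)(6.090×10^-5 Wb)/(11.0 A) = 7.197×10^-3 H.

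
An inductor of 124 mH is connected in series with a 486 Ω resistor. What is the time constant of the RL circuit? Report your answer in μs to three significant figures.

τ ≈ 255 μs

τ = L/R = (0.124 H)/(486 Ω) = 2.551×10^-4 s.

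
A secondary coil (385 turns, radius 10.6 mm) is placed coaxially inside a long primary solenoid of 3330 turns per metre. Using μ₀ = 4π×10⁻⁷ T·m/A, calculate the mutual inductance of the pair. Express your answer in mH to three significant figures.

M ≈ 0.569 mH

The outer solenoid produces a uniform field B₁ = μ₀n₁I₁ across the inner coil,
so the flux linkage is N₂Φ = N₂B₁A₂ = μ₀n₁N₂A₂·I₁, giving M = μ₀n₁N₂A₂.
A₂ = πr² = π(1.060×10^-2 m)² = 3.530×10^-4 m².
M = (4π×10⁻⁷)(3330)(385)(3.530×10^-4) = 5.687×10^-4 H.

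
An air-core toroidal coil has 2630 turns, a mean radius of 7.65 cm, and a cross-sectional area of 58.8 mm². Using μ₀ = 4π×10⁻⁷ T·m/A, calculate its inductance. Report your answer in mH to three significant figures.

L ≈ 1.06 mH

For a thin toroid, L = μ₀N²A/(2πR).
L = (4π×10⁻⁷)(2630)²(5.880×10^-5) / (2π×7.650×10^-2 m) = 1.063×10^-3 H.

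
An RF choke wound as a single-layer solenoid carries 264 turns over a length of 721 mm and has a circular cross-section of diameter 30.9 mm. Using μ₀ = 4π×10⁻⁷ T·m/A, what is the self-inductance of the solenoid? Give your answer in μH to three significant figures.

A = π(d/2)² = π(1.545×10^-2 m)² = 7.499×10^-4 m².
For a long solenoid, L = μ₀N²A/ℓ.
L = (4π×10⁻⁷)(264)²(7.499×10^-4)/(0.721 m) = 9.109×10^-5 H.

L ≈ 91.1 μH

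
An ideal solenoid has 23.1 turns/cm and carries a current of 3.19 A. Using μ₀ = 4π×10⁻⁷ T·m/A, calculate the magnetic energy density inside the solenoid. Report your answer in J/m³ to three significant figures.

u ≈ 34.1 J/m³

B = μ₀nI = (4π×10⁻⁷)(2.310×10^3)(3.19) = 9.260×10^-3 T.
u = B²/(2μ₀) = (9.260×10^-3)²/(2×4π×10⁻⁷) = 34.12 J/m³.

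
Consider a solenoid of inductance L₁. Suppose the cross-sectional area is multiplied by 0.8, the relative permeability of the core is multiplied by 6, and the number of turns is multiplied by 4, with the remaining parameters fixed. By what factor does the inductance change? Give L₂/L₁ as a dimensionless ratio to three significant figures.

L₂/L₁ = 76.8

For a solenoid, L ∝ μᵣN²A/ℓ.
L₂/L₁ = (0.8) × (6) × (4)^2 = 76.8.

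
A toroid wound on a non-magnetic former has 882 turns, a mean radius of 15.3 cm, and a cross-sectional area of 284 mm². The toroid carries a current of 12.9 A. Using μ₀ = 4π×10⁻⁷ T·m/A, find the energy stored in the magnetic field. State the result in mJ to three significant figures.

U ≈ 24.0 mJ

L = μ₀N²A/(2πR) = (4π×10⁻⁷)(882)²(2.840×10^-4)/(2π×0.153) = 2.888×10^-4 H.
U = ½LI² = ½(2.888×10^-4)(12.9)² = 2.403×10^-2 J.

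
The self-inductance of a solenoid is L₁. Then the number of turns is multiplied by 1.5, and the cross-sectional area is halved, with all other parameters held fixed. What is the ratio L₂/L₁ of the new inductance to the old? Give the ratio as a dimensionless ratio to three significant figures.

L₂/L₁ = 1.13

For a solenoid, L ∝ μᵣN²A/ℓ.
L₂/L₁ = (1.5)^2 × (0.5) = 1.13.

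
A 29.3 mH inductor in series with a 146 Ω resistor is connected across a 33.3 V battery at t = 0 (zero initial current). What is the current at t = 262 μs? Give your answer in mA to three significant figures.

τ = L/R = 2.930×10^-2/146 = 2.007×10^-4 s; final current I_∞ = ε/R = 33.3/146 = 0.2281 A.
I(t) = I_∞(1 − e^(−t/τ)) with t/τ = 1.306.
I = (0.2281)(1 − e^(−1.306)) = 0.1663 A.

I ≈ 166 mA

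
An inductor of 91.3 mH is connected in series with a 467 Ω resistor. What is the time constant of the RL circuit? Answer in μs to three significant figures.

τ ≈ 196 μs

τ = L/R = (9.130×10^-2 H)/(467 Ω) = 1.955×10^-4 s.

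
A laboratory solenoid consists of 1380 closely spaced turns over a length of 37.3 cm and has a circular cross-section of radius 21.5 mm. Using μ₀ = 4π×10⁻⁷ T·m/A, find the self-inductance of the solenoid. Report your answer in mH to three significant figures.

A = πr² = π(2.150×10^-2 m)² = 1.452×10^-3 m².
For a long solenoid, L = μ₀N²A/ℓ.
L = (4π×10⁻⁷)(1380)²(1.452×10^-3)/(0.373 m) = 9.317×10^-3 H.

L ≈ 9.32 mH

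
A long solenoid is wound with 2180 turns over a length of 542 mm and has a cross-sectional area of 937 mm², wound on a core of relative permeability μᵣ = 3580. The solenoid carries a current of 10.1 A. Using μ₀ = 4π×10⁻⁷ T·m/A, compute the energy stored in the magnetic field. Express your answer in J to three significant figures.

A = 937 mm² = 9.370×10^-4 m².
L = μ₀μᵣN²A/ℓ = (4π×10⁻⁷)(3580)(2180)²(9.370×10^-4)/(0.542) = 36.96 H.
U = ½LI² = ½(36.96)(10.1)² = 1.885×10^3 J.

U ≈ 1890 J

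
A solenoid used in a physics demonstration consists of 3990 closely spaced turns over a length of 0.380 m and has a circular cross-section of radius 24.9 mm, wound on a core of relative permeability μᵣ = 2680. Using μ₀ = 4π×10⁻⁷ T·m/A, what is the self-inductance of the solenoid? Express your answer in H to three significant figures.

A = πr² = π(2.490×10^-2 m)² = 1.948×10^-3 m².
For a long solenoid, L = μ₀μᵣN²A/ℓ.
L = (4π×10⁻⁷)(2680)(3990)²(1.948×10^-3)/(0.38 m) = 274.8 H.

L ≈ 275 H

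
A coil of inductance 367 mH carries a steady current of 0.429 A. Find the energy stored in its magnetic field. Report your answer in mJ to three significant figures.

Stored magnetic energy: U = ½LI².
U = ½(0.367 H)(0.429 A)² = 3.377×10^-2 J.

U ≈ 33.8 mJ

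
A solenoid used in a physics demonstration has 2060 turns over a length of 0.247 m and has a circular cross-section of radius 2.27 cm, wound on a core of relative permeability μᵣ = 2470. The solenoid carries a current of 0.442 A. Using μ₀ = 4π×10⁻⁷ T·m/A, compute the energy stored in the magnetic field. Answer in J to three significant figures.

U ≈ 8.43 J

A = πr² = π(2.270×10^-2 m)² = 1.619×10^-3 m².
L = μ₀μᵣN²A/ℓ = (4π×10⁻⁷)(2470)(2060)²(1.619×10^-3)/(0.247) = 86.33 H.
U = ½LI² = ½(86.33)(0.442)² = 8.433 J.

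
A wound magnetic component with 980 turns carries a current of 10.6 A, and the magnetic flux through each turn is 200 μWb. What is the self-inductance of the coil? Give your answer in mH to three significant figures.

Self-inductance is defined by L = NΦ_B/I (flux linkage over current).
L = (980)(2.000×10^-4 Wb)/(10.6 A) = 1.849×10^-2 H.

L ≈ 18.5 mH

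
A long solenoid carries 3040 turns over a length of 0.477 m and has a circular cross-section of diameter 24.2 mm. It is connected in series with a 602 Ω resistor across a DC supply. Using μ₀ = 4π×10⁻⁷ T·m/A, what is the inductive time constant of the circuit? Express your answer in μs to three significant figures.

A = π(d/2)² = π(1.210×10^-2 m)² = 4.600×10^-4 m².
L = μ₀N²A/ℓ = (4π×10⁻⁷)(3040)²(4.600×10^-4)/(0.477) = 1.120×10^-2 H.
τ = L/R = (1.120×10^-2)/(602) = 1.860×10^-5 s.

τ ≈ 18.6 μs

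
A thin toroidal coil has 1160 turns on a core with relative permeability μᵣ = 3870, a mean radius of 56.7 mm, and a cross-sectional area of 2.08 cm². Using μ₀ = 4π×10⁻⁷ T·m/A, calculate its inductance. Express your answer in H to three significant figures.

L ≈ 3.82 H

For a thin toroid, L = μ₀μᵣN²A/(2πR).
L = (4π×10⁻⁷)(3870)(1160)²(2.080×10^-4) / (2π×5.670×10^-2 m) = 3.821 H.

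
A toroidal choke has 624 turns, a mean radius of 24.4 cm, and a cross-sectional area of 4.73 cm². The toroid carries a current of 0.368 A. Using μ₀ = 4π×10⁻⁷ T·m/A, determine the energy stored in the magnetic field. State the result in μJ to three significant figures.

U ≈ 10.2 μJ

L = μ₀N²A/(2πR) = (4π×10⁻⁷)(624)²(4.730×10^-4)/(2π×0.244) = 1.510×10^-4 H.
U = ½LI² = ½(1.510×10^-4)(0.368)² = 1.022×10^-5 J.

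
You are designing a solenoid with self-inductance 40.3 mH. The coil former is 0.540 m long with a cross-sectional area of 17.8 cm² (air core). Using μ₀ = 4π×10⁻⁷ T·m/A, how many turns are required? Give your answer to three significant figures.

N ≈ 3120 turns

A = 17.8 cm² = 1.780×10^-3 m².
From L = μ₀N²A/ℓ, N = √(Lℓ / (μ₀A)).
N = √[(4.030×10^-2)(0.54) / ((4π×10⁻⁷)×1.780×10^-3)] = √(9.729×10^6) ≈ 3119.1.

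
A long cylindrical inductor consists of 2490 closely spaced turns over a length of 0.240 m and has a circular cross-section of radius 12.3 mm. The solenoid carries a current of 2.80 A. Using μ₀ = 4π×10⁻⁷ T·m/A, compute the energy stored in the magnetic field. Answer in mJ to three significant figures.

U ≈ 60.5 mJ

A = πr² = π(1.230×10^-2 m)² = 4.753×10^-4 m².
L = μ₀N²A/ℓ = (4π×10⁻⁷)(2490)²(4.753×10^-4)/(0.24) = 1.543×10^-2 H.
U = ½LI² = ½(1.543×10^-2)(2.80)² = 6.048×10^-2 J.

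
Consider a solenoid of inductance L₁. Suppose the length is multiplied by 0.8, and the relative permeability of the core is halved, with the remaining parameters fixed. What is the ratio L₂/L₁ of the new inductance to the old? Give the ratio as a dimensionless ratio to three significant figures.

For a solenoid, L ∝ μᵣN²A/ℓ.
L₂/L₁ = (0.8)^-1 × (0.5) = 0.625.

L₂/L₁ = 0.625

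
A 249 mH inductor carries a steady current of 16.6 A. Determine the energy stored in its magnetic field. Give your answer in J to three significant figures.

Stored magnetic energy: U = ½LI².
U = ½(0.249 H)(16.6 A)² = 34.31 J.

U ≈ 34.3 J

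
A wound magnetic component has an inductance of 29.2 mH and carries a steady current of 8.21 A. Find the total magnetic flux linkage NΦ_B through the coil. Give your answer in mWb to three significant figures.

NΦ_B ≈ 240 mWb

From L = NΦ_B/I, the flux linkage is NΦ_B = LI.
NΦ_B = (2.920×10^-2 H)(8.21 A) = 0.2397 Wb.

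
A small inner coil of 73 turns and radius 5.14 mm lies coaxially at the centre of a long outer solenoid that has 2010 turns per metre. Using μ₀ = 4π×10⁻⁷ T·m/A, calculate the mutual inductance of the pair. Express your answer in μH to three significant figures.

The outer solenoid produces a uniform field B₁ = μ₀n₁I₁ across the inner coil,
so the flux linkage is N₂Φ = N₂B₁A₂ = μ₀n₁N₂A₂·I₁, giving M = μ₀n₁N₂A₂.
A₂ = πr² = π(5.140×10^-3 m)² = 8.300×10^-5 m².
M = (4π×10⁻⁷)(2010)(73)(8.300×10^-5) = 1.530×10^-5 H.

M ≈ 15.3 μH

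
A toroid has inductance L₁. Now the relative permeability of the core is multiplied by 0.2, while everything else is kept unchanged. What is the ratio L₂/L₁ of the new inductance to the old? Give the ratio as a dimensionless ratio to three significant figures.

L₂/L₁ = 0.200

For a toroid, L ∝ μᵣN²A/R.
L₂/L₁ = (0.2) = 0.200.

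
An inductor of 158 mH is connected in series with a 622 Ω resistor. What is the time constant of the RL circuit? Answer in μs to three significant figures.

τ ≈ 254 μs

τ = L/R = (0.158 H)/(622 Ω) = 2.540×10^-4 s.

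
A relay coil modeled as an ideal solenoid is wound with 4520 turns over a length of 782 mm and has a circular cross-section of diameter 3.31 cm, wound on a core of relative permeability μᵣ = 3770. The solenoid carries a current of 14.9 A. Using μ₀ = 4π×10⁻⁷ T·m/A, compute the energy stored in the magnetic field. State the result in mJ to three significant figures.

A = π(d/2)² = π(1.655×10^-2 m)² = 8.6049×10^-4 m².
L = μ₀μᵣN²A/ℓ = (4π×10⁻⁷)(3770)(4520)²(8.6049×10^-4)/(0.782) = 106.5 H.
U = ½LI² = ½(106.5)(14.9)² = 1.182×10^4 J.

U ≈ 11800000 mJ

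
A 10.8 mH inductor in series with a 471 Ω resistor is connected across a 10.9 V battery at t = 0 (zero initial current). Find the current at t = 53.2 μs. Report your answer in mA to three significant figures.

τ = L/R = 1.080×10^-2/471 = 2.293×10^-5 s; final current I_∞ = ε/R = 10.9/471 = 2.314×10^-2 A.
I(t) = I_∞(1 − e^(−t/τ)) with t/τ = 2.320.
I = (2.314×10^-2)(1 − e^(−2.320)) = 2.087×10^-2 A.

I ≈ 20.9 mA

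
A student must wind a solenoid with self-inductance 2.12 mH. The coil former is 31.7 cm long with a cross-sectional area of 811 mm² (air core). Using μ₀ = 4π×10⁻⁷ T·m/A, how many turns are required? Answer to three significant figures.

N ≈ 812 turns

A = 811 mm² = 8.110×10^-4 m².
From L = μ₀N²A/ℓ, N = √(Lℓ / (μ₀A)).
N = √[(2.120×10^-3)(0.317) / ((4π×10⁻⁷)×8.110×10^-4)] = √(6.594×10^5) ≈ 812.0.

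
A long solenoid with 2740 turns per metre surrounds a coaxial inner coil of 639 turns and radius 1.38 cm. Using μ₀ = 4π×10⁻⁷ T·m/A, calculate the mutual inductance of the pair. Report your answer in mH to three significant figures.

The outer solenoid produces a uniform field B₁ = μ₀n₁I₁ across the inner coil,
so the flux linkage is N₂Φ = N₂B₁A₂ = μ₀n₁N₂A₂·I₁, giving M = μ₀n₁N₂A₂.
A₂ = πr² = π(1.380×10^-2 m)² = 5.983×10^-4 m².
M = (4π×10⁻⁷)(2740)(639)(5.983×10^-4) = 1.316×10^-3 H.

M ≈ 1.32 mH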